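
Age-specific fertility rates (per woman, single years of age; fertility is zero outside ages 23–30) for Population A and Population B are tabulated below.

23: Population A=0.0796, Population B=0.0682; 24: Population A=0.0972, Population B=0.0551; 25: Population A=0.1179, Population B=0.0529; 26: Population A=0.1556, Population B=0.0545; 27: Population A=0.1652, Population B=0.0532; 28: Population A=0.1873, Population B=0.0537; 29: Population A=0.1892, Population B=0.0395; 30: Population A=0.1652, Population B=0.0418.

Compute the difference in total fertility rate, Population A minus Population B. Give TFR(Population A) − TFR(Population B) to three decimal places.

Population A:
  Sum of ASFRs = 0.0796 + 0.0972 + 0.1179 + 0.1556 + 0.1652 + 0.1873 + 0.1892 + 0.1652 = 1.1572
  TFR = 1.1572
Population B:
  Sum of ASFRs = 0.0682 + 0.0551 + 0.0529 + 0.0545 + 0.0532 + 0.0537 + 0.0395 + 0.0418 = 0.4189
  TFR = 0.4189
Difference = 1.1572 − 0.4189 = 0.7383

0.738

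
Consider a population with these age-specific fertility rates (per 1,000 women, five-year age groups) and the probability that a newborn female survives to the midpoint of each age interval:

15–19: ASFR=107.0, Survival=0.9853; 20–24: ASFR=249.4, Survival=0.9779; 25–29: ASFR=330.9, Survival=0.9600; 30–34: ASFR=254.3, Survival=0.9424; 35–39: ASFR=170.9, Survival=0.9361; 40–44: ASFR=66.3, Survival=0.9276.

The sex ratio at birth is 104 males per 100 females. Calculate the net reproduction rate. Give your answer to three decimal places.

2.765

Proportion female at birth = 100 / (100 + 104) = 0.49020.
Per-age-group product (5 × ASFR × survival probability):
  15–19: 5 × 107.0/1000 × 0.9853 = 0.52714
  20–24: 5 × 249.4/1000 × 0.9779 = 1.21944
  25–29: 5 × 330.9/1000 × 0.9600 = 1.58832
  30–34: 5 × 254.3/1000 × 0.9424 = 1.19826
  35–39: 5 × 170.9/1000 × 0.9361 = 0.79990
  40–44: 5 × 66.3/1000 × 0.9276 = 0.30750
Sum = 5.64056
NRR = 0.49020 × 5.64056 = 2.76500
With NRR above 1 the population is above replacement fertility.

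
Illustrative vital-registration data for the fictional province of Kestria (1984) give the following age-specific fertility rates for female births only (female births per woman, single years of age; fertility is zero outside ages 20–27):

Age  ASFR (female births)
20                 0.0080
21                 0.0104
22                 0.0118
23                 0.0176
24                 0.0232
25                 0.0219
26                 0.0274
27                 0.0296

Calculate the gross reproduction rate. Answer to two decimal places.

0.15

Sum of female ASFRs = 0.0080 + 0.0104 + 0.0118 + 0.0176 + 0.0232 + 0.0219 + 0.0274 + 0.0296 = 0.1499
GRR = 0.1499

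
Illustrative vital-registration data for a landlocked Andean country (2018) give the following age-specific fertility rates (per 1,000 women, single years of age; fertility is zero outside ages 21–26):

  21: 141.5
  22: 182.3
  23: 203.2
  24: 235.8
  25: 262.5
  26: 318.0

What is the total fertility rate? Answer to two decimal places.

1.34

Sum of ASFRs = 141.5 + 182.3 + 203.2 + 235.8 + 262.5 + 318.0 = 1343.3
TFR = 1343.3 / 1000 = 1.3433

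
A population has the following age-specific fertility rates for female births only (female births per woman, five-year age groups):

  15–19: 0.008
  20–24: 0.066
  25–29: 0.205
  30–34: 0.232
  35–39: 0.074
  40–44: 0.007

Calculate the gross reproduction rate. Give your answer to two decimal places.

2.96

Sum of female ASFRs = 0.008 + 0.066 + 0.205 + 0.232 + 0.074 + 0.007 = 0.592
GRR = 5 × 0.592 = 2.96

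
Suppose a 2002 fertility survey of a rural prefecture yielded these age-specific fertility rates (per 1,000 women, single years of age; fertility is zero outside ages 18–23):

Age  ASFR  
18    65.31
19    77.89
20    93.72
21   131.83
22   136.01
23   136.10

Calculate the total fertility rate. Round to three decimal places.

0.641

Sum of ASFRs = 65.31 + 77.89 + 93.72 + 131.83 + 136.01 + 136.10 = 640.86
TFR = 640.86 / 1000 = 0.64086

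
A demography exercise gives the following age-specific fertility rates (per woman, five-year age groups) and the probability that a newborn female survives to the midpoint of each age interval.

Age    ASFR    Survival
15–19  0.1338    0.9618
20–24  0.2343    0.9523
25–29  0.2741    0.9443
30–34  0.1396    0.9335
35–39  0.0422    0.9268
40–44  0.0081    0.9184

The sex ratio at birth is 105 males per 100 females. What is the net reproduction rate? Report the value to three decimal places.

1.921

Proportion female at birth = 100 / (100 + 105) = 0.48780.
Per-age-group product (5 × ASFR × survival probability):
  15–19: 5 × 0.1338 × 0.9618 = 0.64344
  20–24: 5 × 0.2343 × 0.9523 = 1.11562
  25–29: 5 × 0.2741 × 0.9443 = 1.29416
  30–34: 5 × 0.1396 × 0.9335 = 0.65158
  35–39: 5 × 0.0422 × 0.9268 = 0.19555
  40–44: 5 × 0.0081 × 0.9184 = 0.03720
Sum = 3.93755
NRR = 0.48780 × 3.93755 = 1.92074
NRR > 1, so each generation more than replaces itself.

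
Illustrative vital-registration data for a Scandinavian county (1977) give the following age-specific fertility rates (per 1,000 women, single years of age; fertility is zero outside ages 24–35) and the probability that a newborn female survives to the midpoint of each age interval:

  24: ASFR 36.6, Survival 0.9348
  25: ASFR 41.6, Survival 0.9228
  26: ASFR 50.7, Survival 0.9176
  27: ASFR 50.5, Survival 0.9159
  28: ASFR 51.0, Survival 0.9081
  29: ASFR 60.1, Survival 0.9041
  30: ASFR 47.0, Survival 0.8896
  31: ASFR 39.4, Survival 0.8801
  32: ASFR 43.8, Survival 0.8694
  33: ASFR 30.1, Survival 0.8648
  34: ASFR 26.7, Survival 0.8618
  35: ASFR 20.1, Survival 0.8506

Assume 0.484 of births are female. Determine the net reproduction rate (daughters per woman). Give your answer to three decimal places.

Proportion female at birth = 0.484.
Per-age-group product (1 × ASFR × survival probability):
  24: 1 × 36.6/1000 × 0.9348 = 0.03421
  25: 1 × 41.6/1000 × 0.9228 = 0.03839
  26: 1 × 50.7/1000 × 0.9176 = 0.04652
  27: 1 × 50.5/1000 × 0.9159 = 0.04625
  28: 1 × 51.0/1000 × 0.9081 = 0.04631
  29: 1 × 60.1/1000 × 0.9041 = 0.05434
  30: 1 × 47.0/1000 × 0.8896 = 0.04181
  31: 1 × 39.4/1000 × 0.8801 = 0.03468
  32: 1 × 43.8/1000 × 0.8694 = 0.03808
  33: 1 × 30.1/1000 × 0.8648 = 0.02603
  34: 1 × 26.7/1000 × 0.8618 = 0.02301
  35: 1 × 20.1/1000 × 0.8506 = 0.01710
Sum = 0.44673
NRR = 0.484 × 0.44673 = 0.21622
With NRR below 1 the population is below replacement fertility.

0.216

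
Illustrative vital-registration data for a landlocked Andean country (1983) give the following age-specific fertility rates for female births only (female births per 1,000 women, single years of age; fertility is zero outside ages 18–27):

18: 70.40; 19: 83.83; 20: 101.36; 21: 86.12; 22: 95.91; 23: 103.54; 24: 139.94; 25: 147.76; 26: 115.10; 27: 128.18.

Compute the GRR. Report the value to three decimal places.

1.072

Sum of female ASFRs = 70.40 + 83.83 + 101.36 + 86.12 + 95.91 + 103.54 + 139.94 + 147.76 + 115.10 + 128.18 = 1072.14
GRR = 1072.14 / 1000 = 1.07214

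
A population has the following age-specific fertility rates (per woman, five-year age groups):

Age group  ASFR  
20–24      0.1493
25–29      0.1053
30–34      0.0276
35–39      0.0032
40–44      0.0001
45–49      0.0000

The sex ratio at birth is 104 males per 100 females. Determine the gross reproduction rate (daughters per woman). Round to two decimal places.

0.70

Proportion female at birth = 100 / (100 + 104) = 0.49020.
Sum of ASFRs = 0.1493 + 0.1053 + 0.0276 + 0.0032 + 0.0001 + 0.0000 = 0.2855
TFR = 5 × 0.2855 = 1.4275
GRR = 0.49020 × 1.4275 = 0.69976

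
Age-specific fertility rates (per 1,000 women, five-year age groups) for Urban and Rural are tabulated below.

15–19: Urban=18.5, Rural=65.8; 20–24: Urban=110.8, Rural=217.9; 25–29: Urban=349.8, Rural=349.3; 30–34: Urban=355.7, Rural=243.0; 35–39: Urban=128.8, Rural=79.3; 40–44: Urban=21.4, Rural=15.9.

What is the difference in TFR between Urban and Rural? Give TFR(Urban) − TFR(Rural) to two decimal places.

Urban:
  Sum of ASFRs = 18.5 + 110.8 + 349.8 + 355.7 + 128.8 + 21.4 = 985.0
  TFR = 5 × 985.0 / 1000 = 4.925
Rural:
  Sum of ASFRs = 65.8 + 217.9 + 349.3 + 243.0 + 79.3 + 15.9 = 971.2
  TFR = 5 × 971.2 / 1000 = 4.856
Difference = 4.925 − 4.856 = 0.069

0.07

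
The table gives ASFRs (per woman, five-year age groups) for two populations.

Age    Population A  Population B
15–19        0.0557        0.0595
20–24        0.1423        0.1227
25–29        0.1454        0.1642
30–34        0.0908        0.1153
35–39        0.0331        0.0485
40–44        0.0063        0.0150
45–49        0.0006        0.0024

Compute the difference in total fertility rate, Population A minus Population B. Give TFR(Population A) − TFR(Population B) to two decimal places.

Population A:
  Sum of ASFRs = 0.0557 + 0.1423 + 0.1454 + 0.0908 + 0.0331 + 0.0063 + 0.0006 = 0.4742
  TFR = 5 × 0.4742 = 2.371
Population B:
  Sum of ASFRs = 0.0595 + 0.1227 + 0.1642 + 0.1153 + 0.0485 + 0.0150 + 0.0024 = 0.5276
  TFR = 5 × 0.5276 = 2.638
Difference = 2.371 − 2.638 = -0.267

-0.27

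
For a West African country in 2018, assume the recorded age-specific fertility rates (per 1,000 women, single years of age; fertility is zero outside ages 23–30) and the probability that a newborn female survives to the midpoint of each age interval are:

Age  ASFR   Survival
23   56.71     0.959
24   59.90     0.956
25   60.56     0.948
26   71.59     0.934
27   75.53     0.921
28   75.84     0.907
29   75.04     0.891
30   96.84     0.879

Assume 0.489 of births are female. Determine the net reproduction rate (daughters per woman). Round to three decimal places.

Proportion female at birth = 0.489.
Each age group contributes 1 × ASFR × survival:
  23: 1 × 56.71/1000 × 0.959 = 0.05438
  24: 1 × 59.90/1000 × 0.956 = 0.05726
  25: 1 × 60.56/1000 × 0.948 = 0.05741
  26: 1 × 71.59/1000 × 0.934 = 0.06687
  27: 1 × 75.53/1000 × 0.921 = 0.06956
  28: 1 × 75.84/1000 × 0.907 = 0.06879
  29: 1 × 75.04/1000 × 0.891 = 0.06686
  30: 1 × 96.84/1000 × 0.879 = 0.08512
Sum = 0.52625
NRR = 0.489 × 0.52625 = 0.25734
With NRR below 1 the population is below replacement fertility.

0.257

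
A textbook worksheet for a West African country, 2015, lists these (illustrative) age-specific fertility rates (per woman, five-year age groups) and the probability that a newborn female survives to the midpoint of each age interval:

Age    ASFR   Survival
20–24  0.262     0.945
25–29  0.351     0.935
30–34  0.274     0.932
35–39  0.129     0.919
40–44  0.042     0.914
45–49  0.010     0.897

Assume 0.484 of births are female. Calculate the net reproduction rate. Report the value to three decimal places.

Proportion female at birth = 0.484.
Weighting each age-specific rate by interval width and survival:
  20–24: 5 × 0.262 × 0.945 = 1.23795
  25–29: 5 × 0.351 × 0.935 = 1.64093
  30–34: 5 × 0.274 × 0.932 = 1.27684
  35–39: 5 × 0.129 × 0.919 = 0.59276
  40–44: 5 × 0.042 × 0.914 = 0.19194
  45–49: 5 × 0.010 × 0.897 = 0.04485
Sum = 4.98527
NRR = 0.484 × 4.98527 = 2.41287
With NRR above 1 the population is above replacement fertility.

2.413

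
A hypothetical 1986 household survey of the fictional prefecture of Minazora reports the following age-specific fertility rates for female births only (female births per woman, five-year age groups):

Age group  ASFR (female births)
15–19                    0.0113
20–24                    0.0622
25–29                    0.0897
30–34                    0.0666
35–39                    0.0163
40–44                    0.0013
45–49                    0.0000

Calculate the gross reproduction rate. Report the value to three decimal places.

Sum of female ASFRs = 0.0113 + 0.0622 + 0.0897 + 0.0666 + 0.0163 + 0.0013 + 0.0000 = 0.2474
GRR = 5 × 0.2474 = 1.237

1.237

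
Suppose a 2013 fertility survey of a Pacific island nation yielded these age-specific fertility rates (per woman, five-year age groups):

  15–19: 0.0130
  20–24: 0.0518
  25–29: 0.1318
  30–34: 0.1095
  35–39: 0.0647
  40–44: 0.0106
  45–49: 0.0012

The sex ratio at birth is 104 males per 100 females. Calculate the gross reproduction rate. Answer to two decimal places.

Proportion female at birth = 100 / (100 + 104) = 0.49020.
Sum of ASFRs = 0.0130 + 0.0518 + 0.1318 + 0.1095 + 0.0647 + 0.0106 + 0.0012 = 0.3826
TFR = 5 × 0.3826 = 1.913
GRR = 0.49020 × 1.913 = 0.93775

0.94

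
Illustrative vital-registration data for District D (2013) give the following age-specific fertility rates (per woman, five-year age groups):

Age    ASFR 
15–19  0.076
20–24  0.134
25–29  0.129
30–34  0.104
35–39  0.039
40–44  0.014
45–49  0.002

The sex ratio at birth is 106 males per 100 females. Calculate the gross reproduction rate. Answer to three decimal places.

Proportion female at birth = 100 / (100 + 106) = 0.48544.
Sum of ASFRs = 0.076 + 0.134 + 0.129 + 0.104 + 0.039 + 0.014 + 0.002 = 0.498
TFR = 5 × 0.498 = 2.49
GRR = 0.48544 × 2.49 = 1.20875

1.209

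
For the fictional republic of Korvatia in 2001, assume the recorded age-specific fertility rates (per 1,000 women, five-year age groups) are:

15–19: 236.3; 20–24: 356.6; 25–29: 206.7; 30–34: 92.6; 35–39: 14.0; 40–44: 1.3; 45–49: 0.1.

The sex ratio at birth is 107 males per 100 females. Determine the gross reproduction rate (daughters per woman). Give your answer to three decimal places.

Proportion female at birth = 100 / (100 + 107) = 0.48309.
Sum of ASFRs = 236.3 + 356.6 + 206.7 + 92.6 + 14.0 + 1.3 + 0.1 = 907.6
TFR = 5 × 907.6 / 1000 = 4.538
GRR = 0.48309 × 4.538 = 2.19226

2.192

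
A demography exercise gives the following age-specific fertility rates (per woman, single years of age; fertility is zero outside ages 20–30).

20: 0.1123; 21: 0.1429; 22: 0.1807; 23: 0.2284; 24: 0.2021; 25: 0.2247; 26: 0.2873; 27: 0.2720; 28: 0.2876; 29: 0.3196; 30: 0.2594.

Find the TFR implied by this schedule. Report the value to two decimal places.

2.52

Sum of ASFRs = 0.1123 + 0.1429 + 0.1807 + 0.2284 + 0.2021 + 0.2247 + 0.2873 + 0.2720 + 0.2876 + 0.3196 + 0.2594 = 2.5170
TFR = 2.517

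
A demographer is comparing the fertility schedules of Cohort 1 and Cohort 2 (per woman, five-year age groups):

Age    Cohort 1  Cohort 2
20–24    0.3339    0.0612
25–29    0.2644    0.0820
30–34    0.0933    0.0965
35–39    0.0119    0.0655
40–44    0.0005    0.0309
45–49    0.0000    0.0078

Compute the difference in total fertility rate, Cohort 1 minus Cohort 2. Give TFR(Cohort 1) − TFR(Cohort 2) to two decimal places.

Cohort 1:
  Sum of ASFRs = 0.3339 + 0.2644 + 0.0933 + 0.0119 + 0.0005 + 0.0000 = 0.7040
  TFR = 5 × 0.7040 = 3.52
Cohort 2:
  Sum of ASFRs = 0.0612 + 0.0820 + 0.0965 + 0.0655 + 0.0309 + 0.0078 = 0.3439
  TFR = 5 × 0.3439 = 1.7195
Difference = 3.52 − 1.7195 = 1.8005

1.80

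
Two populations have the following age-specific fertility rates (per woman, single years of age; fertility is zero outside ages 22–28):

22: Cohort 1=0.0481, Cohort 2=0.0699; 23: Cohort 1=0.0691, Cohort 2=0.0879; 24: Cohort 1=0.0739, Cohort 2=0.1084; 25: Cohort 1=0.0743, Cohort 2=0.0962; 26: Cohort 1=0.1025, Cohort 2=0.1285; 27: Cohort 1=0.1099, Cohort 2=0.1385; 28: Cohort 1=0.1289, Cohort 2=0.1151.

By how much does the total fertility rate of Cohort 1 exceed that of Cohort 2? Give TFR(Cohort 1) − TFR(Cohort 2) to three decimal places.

Cohort 1:
  Sum of ASFRs = 0.0481 + 0.0691 + 0.0739 + 0.0743 + 0.1025 + 0.1099 + 0.1289 = 0.6067
  TFR = 0.6067
Cohort 2:
  Sum of ASFRs = 0.0699 + 0.0879 + 0.1084 + 0.0962 + 0.1285 + 0.1385 + 0.1151 = 0.7445
  TFR = 0.7445
Difference = 0.6067 − 0.7445 = -0.1378

-0.138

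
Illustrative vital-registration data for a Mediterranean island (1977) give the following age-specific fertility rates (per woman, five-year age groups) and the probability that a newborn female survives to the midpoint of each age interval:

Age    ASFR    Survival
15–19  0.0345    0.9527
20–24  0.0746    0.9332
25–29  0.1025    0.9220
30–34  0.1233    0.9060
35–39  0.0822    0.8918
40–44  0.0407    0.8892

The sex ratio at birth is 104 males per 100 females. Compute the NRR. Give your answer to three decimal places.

Proportion female at birth = 100 / (100 + 104) = 0.49020.
Each age group contributes 5 × ASFR × survival:
  15–19: 5 × 0.0345 × 0.9527 = 0.16434
  20–24: 5 × 0.0746 × 0.9332 = 0.34808
  25–29: 5 × 0.1025 × 0.9220 = 0.47253
  30–34: 5 × 0.1233 × 0.9060 = 0.55855
  35–39: 5 × 0.0822 × 0.8918 = 0.36653
  40–44: 5 × 0.0407 × 0.8892 = 0.18095
Sum = 2.09098
NRR = 0.49020 × 2.09098 = 1.02500

1.025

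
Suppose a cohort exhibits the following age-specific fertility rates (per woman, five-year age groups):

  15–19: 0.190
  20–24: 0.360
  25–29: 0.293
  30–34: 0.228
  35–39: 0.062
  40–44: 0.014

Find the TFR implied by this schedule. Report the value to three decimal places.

5.735

Sum of ASFRs = 0.190 + 0.360 + 0.293 + 0.228 + 0.062 + 0.014 = 1.147
TFR = 5 × 1.147 = 5.735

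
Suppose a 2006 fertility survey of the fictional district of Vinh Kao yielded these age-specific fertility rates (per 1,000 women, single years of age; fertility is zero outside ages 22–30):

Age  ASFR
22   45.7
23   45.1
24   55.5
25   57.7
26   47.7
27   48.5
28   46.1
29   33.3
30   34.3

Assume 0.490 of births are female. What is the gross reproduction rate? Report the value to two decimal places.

0.20

Proportion female at birth = 0.490.
Sum of ASFRs = 45.7 + 45.1 + 55.5 + 57.7 + 47.7 + 48.5 + 46.1 + 33.3 + 34.3 = 413.9
TFR = 413.9 / 1000 = 0.4139
GRR = 0.490 × 0.4139 = 0.20281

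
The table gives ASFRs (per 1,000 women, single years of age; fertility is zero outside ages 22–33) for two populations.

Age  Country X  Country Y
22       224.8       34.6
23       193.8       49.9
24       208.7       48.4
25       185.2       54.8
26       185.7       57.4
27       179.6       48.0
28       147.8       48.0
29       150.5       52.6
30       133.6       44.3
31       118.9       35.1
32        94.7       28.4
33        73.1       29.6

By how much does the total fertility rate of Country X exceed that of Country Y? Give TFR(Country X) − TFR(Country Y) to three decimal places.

Country X:
  Sum of ASFRs = 224.8 + 193.8 + 208.7 + 185.2 + 185.7 + 179.6 + 147.8 + 150.5 + 133.6 + 118.9 + 94.7 + 73.1 = 1896.4
  TFR = 1896.4 / 1000 = 1.8964
Country Y:
  Sum of ASFRs = 34.6 + 49.9 + 48.4 + 54.8 + 57.4 + 48.0 + 48.0 + 52.6 + 44.3 + 35.1 + 28.4 + 29.6 = 531.1
  TFR = 531.1 / 1000 = 0.5311
Difference = 1.8964 − 0.5311 = 1.3653

1.365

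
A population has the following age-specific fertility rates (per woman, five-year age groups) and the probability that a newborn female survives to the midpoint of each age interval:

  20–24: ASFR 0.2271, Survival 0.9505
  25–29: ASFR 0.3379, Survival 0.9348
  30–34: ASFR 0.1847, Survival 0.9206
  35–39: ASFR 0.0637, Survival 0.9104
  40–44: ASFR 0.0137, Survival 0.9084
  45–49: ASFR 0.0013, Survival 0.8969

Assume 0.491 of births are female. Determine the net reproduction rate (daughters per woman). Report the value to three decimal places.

Proportion female at birth = 0.491.
Weighting each age-specific rate by interval width and survival:
  20–24: 5 × 0.2271 × 0.9505 = 1.07929
  25–29: 5 × 0.3379 × 0.9348 = 1.57934
  30–34: 5 × 0.1847 × 0.9206 = 0.85017
  35–39: 5 × 0.0637 × 0.9104 = 0.28996
  40–44: 5 × 0.0137 × 0.9084 = 0.06223
  45–49: 5 × 0.0013 × 0.8969 = 0.00583
Sum = 3.86682
NRR = 0.491 × 3.86682 = 1.89861

1.899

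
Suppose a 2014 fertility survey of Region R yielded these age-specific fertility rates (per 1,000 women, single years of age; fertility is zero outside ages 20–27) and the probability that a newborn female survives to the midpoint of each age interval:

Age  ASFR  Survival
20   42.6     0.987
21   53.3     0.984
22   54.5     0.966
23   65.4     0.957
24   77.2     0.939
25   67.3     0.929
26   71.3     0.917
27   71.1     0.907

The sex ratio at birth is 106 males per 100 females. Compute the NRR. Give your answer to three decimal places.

Proportion female at birth = 100 / (100 + 106) = 0.48544.
Each age group contributes 1 × ASFR × survival:
  20: 1 × 42.6/1000 × 0.987 = 0.04205
  21: 1 × 53.3/1000 × 0.984 = 0.05245
  22: 1 × 54.5/1000 × 0.966 = 0.05265
  23: 1 × 65.4/1000 × 0.957 = 0.06259
  24: 1 × 77.2/1000 × 0.939 = 0.07249
  25: 1 × 67.3/1000 × 0.929 = 0.06252
  26: 1 × 71.3/1000 × 0.917 = 0.06538
  27: 1 × 71.1/1000 × 0.907 = 0.06449
Sum = 0.47462
NRR = 0.48544 × 0.47462 = 0.23040

0.230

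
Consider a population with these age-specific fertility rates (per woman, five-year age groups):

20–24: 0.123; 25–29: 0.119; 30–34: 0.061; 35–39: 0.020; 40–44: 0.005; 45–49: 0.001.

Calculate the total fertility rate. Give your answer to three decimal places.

Sum of ASFRs = 0.123 + 0.119 + 0.061 + 0.020 + 0.005 + 0.001 = 0.329
TFR = 5 × 0.329 = 1.645

1.645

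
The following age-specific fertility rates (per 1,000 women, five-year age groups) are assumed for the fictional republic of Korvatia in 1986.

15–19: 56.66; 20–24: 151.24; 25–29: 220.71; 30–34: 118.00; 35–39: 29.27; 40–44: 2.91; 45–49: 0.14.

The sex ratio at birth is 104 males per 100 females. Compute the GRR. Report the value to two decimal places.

Proportion female at birth = 100 / (100 + 104) = 0.49020.
Sum of ASFRs = 56.66 + 151.24 + 220.71 + 118.00 + 29.27 + 2.91 + 0.14 = 578.93
TFR = 5 × 578.93 / 1000 = 2.89465
GRR = 0.49020 × 2.89465 = 1.41896

1.42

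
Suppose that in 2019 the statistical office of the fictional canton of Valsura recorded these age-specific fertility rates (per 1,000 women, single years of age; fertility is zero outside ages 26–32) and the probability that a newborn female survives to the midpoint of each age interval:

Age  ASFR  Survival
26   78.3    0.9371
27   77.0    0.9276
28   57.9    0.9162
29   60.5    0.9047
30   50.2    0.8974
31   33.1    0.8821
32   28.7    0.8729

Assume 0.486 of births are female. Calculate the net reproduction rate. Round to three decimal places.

0.171

Proportion female at birth = 0.486.
Each age group contributes 1 × ASFR × survival:
  26: 1 × 78.3/1000 × 0.9371 = 0.07337
  27: 1 × 77.0/1000 × 0.9276 = 0.07143
  28: 1 × 57.9/1000 × 0.9162 = 0.05305
  29: 1 × 60.5/1000 × 0.9047 = 0.05473
  30: 1 × 50.2/1000 × 0.8974 = 0.04505
  31: 1 × 33.1/1000 × 0.8821 = 0.02920
  32: 1 × 28.7/1000 × 0.8729 = 0.02505
Sum = 0.35188
NRR = 0.486 × 0.35188 = 0.17101
NRR < 1, so the cohort does not fully replace itself.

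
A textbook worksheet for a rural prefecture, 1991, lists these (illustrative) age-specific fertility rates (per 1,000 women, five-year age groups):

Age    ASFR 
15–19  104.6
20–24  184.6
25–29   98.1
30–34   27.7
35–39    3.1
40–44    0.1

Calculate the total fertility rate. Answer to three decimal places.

2.091

Sum of ASFRs = 104.6 + 184.6 + 98.1 + 27.7 + 3.1 + 0.1 = 418.2
TFR = 5 × 418.2 / 1000 = 2.091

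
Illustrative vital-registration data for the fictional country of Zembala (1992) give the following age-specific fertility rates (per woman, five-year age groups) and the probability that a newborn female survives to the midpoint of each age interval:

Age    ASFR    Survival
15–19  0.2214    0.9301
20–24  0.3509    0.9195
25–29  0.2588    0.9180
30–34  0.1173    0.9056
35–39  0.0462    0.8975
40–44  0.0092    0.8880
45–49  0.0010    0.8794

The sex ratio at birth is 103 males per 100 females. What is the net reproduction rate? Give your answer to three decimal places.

2.273

Proportion female at birth = 100 / (100 + 103) = 0.49261.
Each age group contributes 5 × ASFR × survival:
  15–19: 5 × 0.2214 × 0.9301 = 1.02962
  20–24: 5 × 0.3509 × 0.9195 = 1.61326
  25–29: 5 × 0.2588 × 0.9180 = 1.18789
  30–34: 5 × 0.1173 × 0.9056 = 0.53113
  35–39: 5 × 0.0462 × 0.8975 = 0.20732
  40–44: 5 × 0.0092 × 0.8880 = 0.04085
  45–49: 5 × 0.0010 × 0.8794 = 0.00440
Sum = 4.61447
NRR = 0.49261 × 4.61447 = 2.27313
NRR > 1, so each generation more than replaces itself.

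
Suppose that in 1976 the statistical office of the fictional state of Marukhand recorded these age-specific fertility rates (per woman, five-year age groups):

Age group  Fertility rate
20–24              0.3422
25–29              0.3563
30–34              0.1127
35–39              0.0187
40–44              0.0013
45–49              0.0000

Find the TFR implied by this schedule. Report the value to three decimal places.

Sum of ASFRs = 0.3422 + 0.3563 + 0.1127 + 0.0187 + 0.0013 + 0.0000 = 0.8312
TFR = 5 × 0.8312 = 4.156

4.156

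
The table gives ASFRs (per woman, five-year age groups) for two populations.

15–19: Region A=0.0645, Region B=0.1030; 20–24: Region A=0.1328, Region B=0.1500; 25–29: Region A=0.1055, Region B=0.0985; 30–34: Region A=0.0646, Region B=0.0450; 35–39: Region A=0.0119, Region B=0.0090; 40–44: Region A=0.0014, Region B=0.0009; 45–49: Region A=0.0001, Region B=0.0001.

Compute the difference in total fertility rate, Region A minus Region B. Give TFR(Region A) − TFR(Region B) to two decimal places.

-0.13

Region A:
  Sum of ASFRs = 0.0645 + 0.1328 + 0.1055 + 0.0646 + 0.0119 + 0.0014 + 0.0001 = 0.3808
  TFR = 5 × 0.3808 = 1.904
Region B:
  Sum of ASFRs = 0.1030 + 0.1500 + 0.0985 + 0.0450 + 0.0090 + 0.0009 + 0.0001 = 0.4065
  TFR = 5 × 0.4065 = 2.0325
Difference = 1.904 − 2.0325 = -0.1285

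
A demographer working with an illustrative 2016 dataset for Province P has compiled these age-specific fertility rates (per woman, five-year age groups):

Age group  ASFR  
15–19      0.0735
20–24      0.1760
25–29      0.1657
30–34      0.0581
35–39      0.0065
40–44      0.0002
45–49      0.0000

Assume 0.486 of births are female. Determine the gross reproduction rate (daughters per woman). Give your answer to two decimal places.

Proportion female at birth = 0.486.
Sum of ASFRs = 0.0735 + 0.1760 + 0.1657 + 0.0581 + 0.0065 + 0.0002 + 0.0000 = 0.4800
TFR = 5 × 0.4800 = 2.4
GRR = 0.486 × 2.4 = 1.16640

1.17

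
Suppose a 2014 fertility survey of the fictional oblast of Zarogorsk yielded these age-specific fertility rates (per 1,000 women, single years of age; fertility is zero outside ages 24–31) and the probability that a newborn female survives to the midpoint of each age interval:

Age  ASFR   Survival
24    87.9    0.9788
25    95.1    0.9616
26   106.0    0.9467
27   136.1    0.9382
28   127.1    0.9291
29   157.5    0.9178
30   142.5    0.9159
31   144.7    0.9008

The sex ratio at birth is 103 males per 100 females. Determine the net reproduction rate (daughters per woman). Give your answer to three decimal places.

0.458

Proportion female at birth = 100 / (100 + 103) = 0.49261.
Survival-weighted fertility by age (1·fₓ·Sₓ):
  24: 1 × 87.9/1000 × 0.9788 = 0.08604
  25: 1 × 95.1/1000 × 0.9616 = 0.09145
  26: 1 × 106.0/1000 × 0.9467 = 0.10035
  27: 1 × 136.1/1000 × 0.9382 = 0.12769
  28: 1 × 127.1/1000 × 0.9291 = 0.11809
  29: 1 × 157.5/1000 × 0.9178 = 0.14455
  30: 1 × 142.5/1000 × 0.9159 = 0.13052
  31: 1 × 144.7/1000 × 0.9008 = 0.13035
Sum = 0.92904
NRR = 0.49261 × 0.92904 = 0.45765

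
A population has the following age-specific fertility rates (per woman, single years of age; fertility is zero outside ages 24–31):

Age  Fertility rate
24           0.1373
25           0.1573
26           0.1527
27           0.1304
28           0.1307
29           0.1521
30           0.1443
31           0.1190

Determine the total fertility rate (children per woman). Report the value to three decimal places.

Sum of ASFRs = 0.1373 + 0.1573 + 0.1527 + 0.1304 + 0.1307 + 0.1521 + 0.1443 + 0.1190 = 1.1238
TFR = 1.1238

1.124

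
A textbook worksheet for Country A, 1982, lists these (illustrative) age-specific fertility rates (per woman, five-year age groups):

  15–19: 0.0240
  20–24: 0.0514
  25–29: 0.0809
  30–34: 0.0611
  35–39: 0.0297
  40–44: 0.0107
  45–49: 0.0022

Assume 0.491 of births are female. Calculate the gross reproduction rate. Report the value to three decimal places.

Proportion female at birth = 0.491.
Sum of ASFRs = 0.0240 + 0.0514 + 0.0809 + 0.0611 + 0.0297 + 0.0107 + 0.0022 = 0.2600
TFR = 5 × 0.2600 = 1.3
GRR = 0.491 × 1.3 = 0.63830

0.638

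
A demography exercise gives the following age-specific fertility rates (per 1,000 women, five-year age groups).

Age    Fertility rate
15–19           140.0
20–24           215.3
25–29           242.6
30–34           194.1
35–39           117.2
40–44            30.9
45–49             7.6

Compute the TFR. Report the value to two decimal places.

4.74

Sum of ASFRs = 140.0 + 215.3 + 242.6 + 194.1 + 117.2 + 30.9 + 7.6 = 947.7
TFR = 5 × 947.7 / 1000 = 4.7385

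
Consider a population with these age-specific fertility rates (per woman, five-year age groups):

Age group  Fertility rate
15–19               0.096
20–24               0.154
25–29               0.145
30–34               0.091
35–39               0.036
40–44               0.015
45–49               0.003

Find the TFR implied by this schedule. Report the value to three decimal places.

Sum of ASFRs = 0.096 + 0.154 + 0.145 + 0.091 + 0.036 + 0.015 + 0.003 = 0.540
TFR = 5 × 0.540 = 2.7

2.700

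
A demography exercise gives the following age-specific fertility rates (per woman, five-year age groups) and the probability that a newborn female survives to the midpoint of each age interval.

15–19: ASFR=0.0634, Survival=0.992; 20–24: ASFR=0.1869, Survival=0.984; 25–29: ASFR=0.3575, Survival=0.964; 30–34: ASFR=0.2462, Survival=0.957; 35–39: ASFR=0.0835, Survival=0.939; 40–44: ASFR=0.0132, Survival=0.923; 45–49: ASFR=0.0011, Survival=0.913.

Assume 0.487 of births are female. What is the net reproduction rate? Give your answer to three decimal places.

Proportion female at birth = 0.487.
Each age group contributes 5 × ASFR × survival:
  15–19: 5 × 0.0634 × 0.992 = 0.31446
  20–24: 5 × 0.1869 × 0.984 = 0.91955
  25–29: 5 × 0.3575 × 0.964 = 1.72315
  30–34: 5 × 0.2462 × 0.957 = 1.17807
  35–39: 5 × 0.0835 × 0.939 = 0.39203
  40–44: 5 × 0.0132 × 0.923 = 0.06092
  45–49: 5 × 0.0011 × 0.913 = 0.00502
Sum = 4.59320
NRR = 0.487 × 4.59320 = 2.23689

2.237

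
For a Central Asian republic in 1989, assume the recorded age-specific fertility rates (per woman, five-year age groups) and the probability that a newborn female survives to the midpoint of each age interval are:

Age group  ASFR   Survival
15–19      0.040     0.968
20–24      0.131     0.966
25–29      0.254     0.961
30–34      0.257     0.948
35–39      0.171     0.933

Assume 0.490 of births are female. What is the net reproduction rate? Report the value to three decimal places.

Proportion female at birth = 0.490.
Survival-weighted fertility by age (5·fₓ·Sₓ):
  15–19: 5 × 0.040 × 0.968 = 0.19360
  20–24: 5 × 0.131 × 0.966 = 0.63273
  25–29: 5 × 0.254 × 0.961 = 1.22047
  30–34: 5 × 0.257 × 0.948 = 1.21818
  35–39: 5 × 0.171 × 0.933 = 0.79772
Sum = 4.06270
NRR = 0.490 × 4.06270 = 1.99072

1.991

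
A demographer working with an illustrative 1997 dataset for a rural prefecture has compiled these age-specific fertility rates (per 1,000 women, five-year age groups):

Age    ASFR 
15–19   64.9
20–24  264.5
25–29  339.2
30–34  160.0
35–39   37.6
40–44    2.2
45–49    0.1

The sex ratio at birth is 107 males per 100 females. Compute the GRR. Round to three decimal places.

Proportion female at birth = 100 / (100 + 107) = 0.48309.
Sum of ASFRs = 64.9 + 264.5 + 339.2 + 160.0 + 37.6 + 2.2 + 0.1 = 868.5
TFR = 5 × 868.5 / 1000 = 4.3425
GRR = 0.48309 × 4.3425 = 2.09782

2.098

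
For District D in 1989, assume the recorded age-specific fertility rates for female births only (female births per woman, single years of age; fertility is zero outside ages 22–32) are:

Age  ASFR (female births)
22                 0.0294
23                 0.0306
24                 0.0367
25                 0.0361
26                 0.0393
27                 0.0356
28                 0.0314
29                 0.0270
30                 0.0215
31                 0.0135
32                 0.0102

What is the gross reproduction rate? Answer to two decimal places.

0.31

Sum of female ASFRs = 0.0294 + 0.0306 + 0.0367 + 0.0361 + 0.0393 + 0.0356 + 0.0314 + 0.0270 + 0.0215 + 0.0135 + 0.0102 = 0.3113
GRR = 0.3113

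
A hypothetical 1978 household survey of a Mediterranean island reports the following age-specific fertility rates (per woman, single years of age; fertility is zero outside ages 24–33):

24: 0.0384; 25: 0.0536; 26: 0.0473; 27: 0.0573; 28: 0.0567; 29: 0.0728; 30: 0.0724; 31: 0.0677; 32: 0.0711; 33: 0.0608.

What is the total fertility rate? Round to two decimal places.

Sum of ASFRs = 0.0384 + 0.0536 + 0.0473 + 0.0573 + 0.0567 + 0.0728 + 0.0724 + 0.0677 + 0.0711 + 0.0608 = 0.5981
TFR = 0.5981

0.60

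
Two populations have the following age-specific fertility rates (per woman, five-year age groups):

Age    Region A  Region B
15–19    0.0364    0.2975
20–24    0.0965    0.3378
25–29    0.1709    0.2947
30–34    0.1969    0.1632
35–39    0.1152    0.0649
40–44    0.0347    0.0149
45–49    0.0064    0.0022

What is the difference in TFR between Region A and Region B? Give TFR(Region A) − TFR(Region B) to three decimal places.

-2.591

Region A:
  Sum of ASFRs = 0.0364 + 0.0965 + 0.1709 + 0.1969 + 0.1152 + 0.0347 + 0.0064 = 0.6570
  TFR = 5 × 0.6570 = 3.285
Region B:
  Sum of ASFRs = 0.2975 + 0.3378 + 0.2947 + 0.1632 + 0.0649 + 0.0149 + 0.0022 = 1.1752
  TFR = 5 × 1.1752 = 5.876
Difference = 3.285 − 5.876 = -2.591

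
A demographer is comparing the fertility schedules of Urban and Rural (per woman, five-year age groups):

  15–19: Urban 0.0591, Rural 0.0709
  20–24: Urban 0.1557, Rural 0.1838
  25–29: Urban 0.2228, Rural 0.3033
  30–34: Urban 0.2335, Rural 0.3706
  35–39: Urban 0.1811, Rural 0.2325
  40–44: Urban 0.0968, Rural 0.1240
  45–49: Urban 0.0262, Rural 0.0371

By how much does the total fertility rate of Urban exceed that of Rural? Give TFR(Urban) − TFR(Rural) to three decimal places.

Urban:
  Sum of ASFRs = 0.0591 + 0.1557 + 0.2228 + 0.2335 + 0.1811 + 0.0968 + 0.0262 = 0.9752
  TFR = 5 × 0.9752 = 4.876
Rural:
  Sum of ASFRs = 0.0709 + 0.1838 + 0.3033 + 0.3706 + 0.2325 + 0.1240 + 0.0371 = 1.3222
  TFR = 5 × 1.3222 = 6.611
Difference = 4.876 − 6.611 = -1.735

-1.735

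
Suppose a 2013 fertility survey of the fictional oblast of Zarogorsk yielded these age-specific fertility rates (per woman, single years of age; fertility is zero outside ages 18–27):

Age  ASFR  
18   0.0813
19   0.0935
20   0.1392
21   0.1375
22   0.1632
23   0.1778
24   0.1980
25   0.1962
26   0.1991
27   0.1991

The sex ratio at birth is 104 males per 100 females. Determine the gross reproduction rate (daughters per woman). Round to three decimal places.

0.777

Proportion female at birth = 100 / (100 + 104) = 0.49020.
Sum of ASFRs = 0.0813 + 0.0935 + 0.1392 + 0.1375 + 0.1632 + 0.1778 + 0.1980 + 0.1962 + 0.1991 + 0.1991 = 1.5849
TFR = 1.5849
GRR = 0.49020 × 1.5849 = 0.77692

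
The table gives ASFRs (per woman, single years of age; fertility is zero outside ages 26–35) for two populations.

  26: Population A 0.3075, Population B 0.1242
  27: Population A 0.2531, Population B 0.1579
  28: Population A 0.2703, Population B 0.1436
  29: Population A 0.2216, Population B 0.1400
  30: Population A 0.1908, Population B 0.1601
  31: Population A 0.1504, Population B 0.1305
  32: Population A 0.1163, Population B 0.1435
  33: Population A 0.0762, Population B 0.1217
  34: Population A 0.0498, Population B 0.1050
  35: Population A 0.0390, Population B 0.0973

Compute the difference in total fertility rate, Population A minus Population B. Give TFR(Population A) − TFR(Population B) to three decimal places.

Population A:
  Sum of ASFRs = 0.3075 + 0.2531 + 0.2703 + 0.2216 + 0.1908 + 0.1504 + 0.1163 + 0.0762 + 0.0498 + 0.0390 = 1.6750
  TFR = 1.675
Population B:
  Sum of ASFRs = 0.1242 + 0.1579 + 0.1436 + 0.1400 + 0.1601 + 0.1305 + 0.1435 + 0.1217 + 0.1050 + 0.0973 = 1.3238
  TFR = 1.3238
Difference = 1.675 − 1.3238 = 0.3512

0.351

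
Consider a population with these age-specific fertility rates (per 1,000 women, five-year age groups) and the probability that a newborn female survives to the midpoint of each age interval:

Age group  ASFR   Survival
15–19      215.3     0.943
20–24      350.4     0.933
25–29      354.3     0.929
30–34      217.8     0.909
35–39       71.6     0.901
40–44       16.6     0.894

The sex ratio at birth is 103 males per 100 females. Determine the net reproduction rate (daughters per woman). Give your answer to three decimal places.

2.799

Proportion female at birth = 100 / (100 + 103) = 0.49261.
Weighting each age-specific rate by interval width and survival:
  15–19: 5 × 215.3/1000 × 0.943 = 1.01514
  20–24: 5 × 350.4/1000 × 0.933 = 1.63462
  25–29: 5 × 354.3/1000 × 0.929 = 1.64572
  30–34: 5 × 217.8/1000 × 0.909 = 0.98990
  35–39: 5 × 71.6/1000 × 0.901 = 0.32256
  40–44: 5 × 16.6/1000 × 0.894 = 0.07420
Sum = 5.68214
NRR = 0.49261 × 5.68214 = 2.79908
With NRR above 1 the population is above replacement fertility.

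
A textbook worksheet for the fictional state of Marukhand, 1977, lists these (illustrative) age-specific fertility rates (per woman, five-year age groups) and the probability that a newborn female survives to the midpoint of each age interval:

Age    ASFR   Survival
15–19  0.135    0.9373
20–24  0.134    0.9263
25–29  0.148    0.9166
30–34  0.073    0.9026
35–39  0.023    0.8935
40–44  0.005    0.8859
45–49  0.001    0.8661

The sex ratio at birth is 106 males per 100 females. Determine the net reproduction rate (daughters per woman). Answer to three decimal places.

1.160

Proportion female at birth = 100 / (100 + 106) = 0.48544.
Survival-weighted fertility by age (5·fₓ·Sₓ):
  15–19: 5 × 0.135 × 0.9373 = 0.63268
  20–24: 5 × 0.134 × 0.9263 = 0.62062
  25–29: 5 × 0.148 × 0.9166 = 0.67828
  30–34: 5 × 0.073 × 0.9026 = 0.32945
  35–39: 5 × 0.023 × 0.8935 = 0.10275
  40–44: 5 × 0.005 × 0.8859 = 0.02215
  45–49: 5 × 0.001 × 0.8661 = 0.00433
Sum = 2.39026
NRR = 0.48544 × 2.39026 = 1.16033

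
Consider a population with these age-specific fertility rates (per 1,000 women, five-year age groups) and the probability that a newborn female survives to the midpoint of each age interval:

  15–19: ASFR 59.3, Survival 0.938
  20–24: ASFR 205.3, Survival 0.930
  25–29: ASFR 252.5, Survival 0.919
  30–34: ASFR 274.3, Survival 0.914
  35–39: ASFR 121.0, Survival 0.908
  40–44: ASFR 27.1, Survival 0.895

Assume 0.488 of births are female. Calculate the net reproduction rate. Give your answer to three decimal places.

2.107

Proportion female at birth = 0.488.
Per-age-group product (5 × ASFR × survival probability):
  15–19: 5 × 59.3/1000 × 0.938 = 0.27812
  20–24: 5 × 205.3/1000 × 0.930 = 0.95465
  25–29: 5 × 252.5/1000 × 0.919 = 1.16024
  30–34: 5 × 274.3/1000 × 0.914 = 1.25355
  35–39: 5 × 121.0/1000 × 0.908 = 0.54934
  40–44: 5 × 27.1/1000 × 0.895 = 0.12127
Sum = 4.31717
NRR = 0.488 × 4.31717 = 2.10678
With NRR above 1 the population is above replacement fertility.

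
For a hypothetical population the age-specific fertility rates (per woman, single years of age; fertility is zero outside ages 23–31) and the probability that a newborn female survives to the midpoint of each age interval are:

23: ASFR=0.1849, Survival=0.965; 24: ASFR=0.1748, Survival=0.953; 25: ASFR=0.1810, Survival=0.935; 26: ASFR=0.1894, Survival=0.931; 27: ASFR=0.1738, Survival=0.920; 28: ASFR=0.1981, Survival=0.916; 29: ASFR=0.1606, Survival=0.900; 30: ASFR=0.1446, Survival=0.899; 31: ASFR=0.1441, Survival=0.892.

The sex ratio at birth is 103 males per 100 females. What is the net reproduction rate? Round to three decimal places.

0.707

Proportion female at birth = 100 / (100 + 103) = 0.49261.
Survival-weighted fertility by age (1·fₓ·Sₓ):
  23: 1 × 0.1849 × 0.965 = 0.17843
  24: 1 × 0.1748 × 0.953 = 0.16658
  25: 1 × 0.1810 × 0.935 = 0.16924
  26: 1 × 0.1894 × 0.931 = 0.17633
  27: 1 × 0.1738 × 0.920 = 0.15990
  28: 1 × 0.1981 × 0.916 = 0.18146
  29: 1 × 0.1606 × 0.900 = 0.14454
  30: 1 × 0.1446 × 0.899 = 0.13000
  31: 1 × 0.1441 × 0.892 = 0.12854
Sum = 1.43502
NRR = 0.49261 × 1.43502 = 0.70691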